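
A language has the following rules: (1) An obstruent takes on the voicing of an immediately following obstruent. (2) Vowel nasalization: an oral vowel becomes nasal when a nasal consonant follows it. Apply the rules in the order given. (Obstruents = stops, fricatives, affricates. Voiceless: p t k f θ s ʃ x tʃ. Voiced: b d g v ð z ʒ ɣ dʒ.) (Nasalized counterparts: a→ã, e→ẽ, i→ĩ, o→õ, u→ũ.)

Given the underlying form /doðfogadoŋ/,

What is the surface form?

Rule 1: /ð/ before /f/ (voiceless) → [θ]
After rule 1: doθfogadoŋ
Rule 2: /o/ before nasal /ŋ/ → [õ]

[doθfogadõŋ]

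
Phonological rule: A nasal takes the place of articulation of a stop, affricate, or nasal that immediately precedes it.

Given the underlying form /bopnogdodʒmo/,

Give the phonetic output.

[bopmogdodʒɲo]

/n/ after /p/ (labial) → [m]
/m/ after /dʒ/ (palatal) → [ɲ]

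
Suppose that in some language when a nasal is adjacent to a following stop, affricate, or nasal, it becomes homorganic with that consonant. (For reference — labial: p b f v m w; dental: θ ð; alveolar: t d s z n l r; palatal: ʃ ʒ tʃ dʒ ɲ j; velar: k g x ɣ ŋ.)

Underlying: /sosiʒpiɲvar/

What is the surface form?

no segment meets the rule's conditions; no change.

[sosiʒpiɲvar]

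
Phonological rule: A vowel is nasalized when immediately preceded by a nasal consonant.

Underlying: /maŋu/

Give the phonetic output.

/a/ after nasal /m/ → [ã]
/u/ after nasal /ŋ/ → [ũ]

[mãŋũ]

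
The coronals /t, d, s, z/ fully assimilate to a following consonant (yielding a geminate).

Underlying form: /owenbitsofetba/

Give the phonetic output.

/t/ before /s/ → [s] (total assimilation)
/t/ before /b/ → [b] (total assimilation)

[owenbissofebba]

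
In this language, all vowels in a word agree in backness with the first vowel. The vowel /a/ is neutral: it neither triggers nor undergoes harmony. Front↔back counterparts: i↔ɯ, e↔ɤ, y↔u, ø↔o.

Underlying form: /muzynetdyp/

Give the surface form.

/y/ harmonizes with /u/ ([+back]) → [u]
/e/ harmonizes with /u/ ([+back]) → [ɤ]
/y/ harmonizes with /u/ ([+back]) → [u]

[muzunɤtdup]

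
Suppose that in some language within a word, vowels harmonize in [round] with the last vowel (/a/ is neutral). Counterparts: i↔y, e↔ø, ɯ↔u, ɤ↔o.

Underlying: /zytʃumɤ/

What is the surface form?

[zitʃɯmɤ]

/y/ harmonizes with /ɤ/ ([-round]) → [i]
/u/ harmonizes with /ɤ/ ([-round]) → [ɯ]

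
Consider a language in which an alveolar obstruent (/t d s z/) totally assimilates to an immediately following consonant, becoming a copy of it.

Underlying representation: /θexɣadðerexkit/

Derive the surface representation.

/d/ before /ð/ → [ð] (total assimilation)

[θexɣaððerexkit]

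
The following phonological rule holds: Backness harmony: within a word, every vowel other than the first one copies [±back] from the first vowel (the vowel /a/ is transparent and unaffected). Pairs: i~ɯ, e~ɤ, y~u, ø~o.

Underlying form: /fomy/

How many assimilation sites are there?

1

/y/ harmonizes with /o/ ([+back]) → [u]
1 segment changes.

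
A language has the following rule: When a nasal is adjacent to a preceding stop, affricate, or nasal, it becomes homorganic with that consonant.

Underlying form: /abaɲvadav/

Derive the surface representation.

[abaɲvadav]

no segment meets the rule's conditions; no change.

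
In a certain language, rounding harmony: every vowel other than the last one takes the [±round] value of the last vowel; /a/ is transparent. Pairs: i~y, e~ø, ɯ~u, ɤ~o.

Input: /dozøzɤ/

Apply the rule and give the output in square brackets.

/o/ harmonizes with /ɤ/ ([-round]) → [ɤ]
/ø/ harmonizes with /ɤ/ ([-round]) → [e]

[dɤzezɤ]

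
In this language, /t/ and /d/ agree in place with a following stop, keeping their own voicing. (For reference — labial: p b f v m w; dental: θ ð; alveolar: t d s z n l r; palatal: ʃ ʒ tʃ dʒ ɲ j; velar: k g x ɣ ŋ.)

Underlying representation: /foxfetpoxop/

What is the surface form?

/t/ before /p/ (labial) → [p]

[foxfeppoxop]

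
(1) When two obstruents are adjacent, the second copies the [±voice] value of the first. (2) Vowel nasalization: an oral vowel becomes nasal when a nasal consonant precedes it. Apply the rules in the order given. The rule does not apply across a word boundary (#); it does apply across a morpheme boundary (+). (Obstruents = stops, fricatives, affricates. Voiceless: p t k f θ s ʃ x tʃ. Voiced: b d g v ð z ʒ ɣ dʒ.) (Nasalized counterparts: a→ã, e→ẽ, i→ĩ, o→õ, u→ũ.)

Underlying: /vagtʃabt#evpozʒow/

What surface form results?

Rule 1: /tʃ/ after /g/ (voiced) → [dʒ]
Rule 1: /t/ after /b/ (voiced) → [d]
Rule 1: /p/ after /v/ (voiced) → [b]
After rule 1: vagdʒabd#evbozʒow
Rule 2: no segment meets the rule's conditions; no change.

[vagdʒabd#evbozʒow]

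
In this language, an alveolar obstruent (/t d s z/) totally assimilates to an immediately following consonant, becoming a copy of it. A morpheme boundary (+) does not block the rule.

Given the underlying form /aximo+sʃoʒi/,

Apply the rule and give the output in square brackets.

[aximo+ʃʃoʒi]

/s/ before /ʃ/ → [ʃ] (total assimilation)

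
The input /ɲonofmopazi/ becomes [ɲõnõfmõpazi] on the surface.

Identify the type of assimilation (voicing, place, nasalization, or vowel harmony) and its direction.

/o/→[õ] /o/→[õ] /o/→[õ].
Each target copies a feature from the preceding segment, so the direction is progressive.

nasalization, progressive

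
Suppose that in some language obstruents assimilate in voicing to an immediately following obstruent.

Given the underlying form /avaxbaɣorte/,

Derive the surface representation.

[avaɣbaɣorte]

/x/ before /b/ (voiced) → [ɣ]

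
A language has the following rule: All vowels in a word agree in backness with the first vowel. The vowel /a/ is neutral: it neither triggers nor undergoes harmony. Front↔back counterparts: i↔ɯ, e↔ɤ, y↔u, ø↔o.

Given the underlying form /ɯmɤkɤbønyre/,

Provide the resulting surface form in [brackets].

[ɯmɤkɤbonurɤ]

/ø/ harmonizes with /ɯ/ ([+back]) → [o]
/y/ harmonizes with /ɯ/ ([+back]) → [u]
/e/ harmonizes with /ɯ/ ([+back]) → [ɤ]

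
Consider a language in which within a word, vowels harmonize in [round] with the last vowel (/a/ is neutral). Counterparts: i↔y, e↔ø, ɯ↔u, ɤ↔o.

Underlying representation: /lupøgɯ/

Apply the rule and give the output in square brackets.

/u/ harmonizes with /ɯ/ ([-round]) → [ɯ]
/ø/ harmonizes with /ɯ/ ([-round]) → [e]

[lɯpegɯ]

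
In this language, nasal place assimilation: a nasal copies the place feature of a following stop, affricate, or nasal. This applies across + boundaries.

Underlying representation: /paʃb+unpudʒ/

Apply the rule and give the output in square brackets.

[paʃb+umpudʒ]

/n/ before /p/ (labial) → [m]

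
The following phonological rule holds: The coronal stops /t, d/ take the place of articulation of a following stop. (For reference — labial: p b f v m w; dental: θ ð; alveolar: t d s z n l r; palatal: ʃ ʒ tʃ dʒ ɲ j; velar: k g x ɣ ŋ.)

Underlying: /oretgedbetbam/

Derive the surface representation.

[orekgebbepbam]

/t/ before /g/ (velar) → [k]
/d/ before /b/ (labial) → [b]
/t/ before /b/ (labial) → [p]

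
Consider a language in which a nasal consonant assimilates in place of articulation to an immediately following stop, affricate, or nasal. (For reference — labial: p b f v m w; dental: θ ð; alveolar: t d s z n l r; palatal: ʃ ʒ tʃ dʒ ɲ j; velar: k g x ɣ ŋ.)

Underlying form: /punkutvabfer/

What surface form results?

/n/ before /k/ (velar) → [ŋ]

[puŋkutvabfer]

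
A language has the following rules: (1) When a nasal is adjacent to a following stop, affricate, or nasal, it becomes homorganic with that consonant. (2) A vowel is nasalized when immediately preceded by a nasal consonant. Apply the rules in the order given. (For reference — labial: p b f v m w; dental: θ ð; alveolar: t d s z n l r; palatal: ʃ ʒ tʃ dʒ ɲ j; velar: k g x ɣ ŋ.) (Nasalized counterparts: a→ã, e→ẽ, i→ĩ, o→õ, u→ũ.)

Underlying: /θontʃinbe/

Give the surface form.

Rule 1: /n/ before /tʃ/ (palatal) → [ɲ]
Rule 1: /n/ before /b/ (labial) → [m]
After rule 1: θoɲtʃimbe
Rule 2: no segment meets the rule's conditions; no change.

[θoɲtʃimbe]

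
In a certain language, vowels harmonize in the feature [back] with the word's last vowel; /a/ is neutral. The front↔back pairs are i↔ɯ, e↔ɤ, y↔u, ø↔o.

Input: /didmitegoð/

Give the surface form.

[dɯdmɯtɤgoð]

/i/ harmonizes with /o/ ([+back]) → [ɯ]
/i/ harmonizes with /o/ ([+back]) → [ɯ]
/e/ harmonizes with /o/ ([+back]) → [ɤ]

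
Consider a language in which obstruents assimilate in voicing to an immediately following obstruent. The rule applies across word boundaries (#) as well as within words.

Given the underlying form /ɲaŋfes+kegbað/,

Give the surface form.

no segment meets the rule's conditions; no change.

[ɲaŋfes+kegbað]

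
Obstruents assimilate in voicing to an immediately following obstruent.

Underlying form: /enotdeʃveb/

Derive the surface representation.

[enoddeʒveb]

/t/ before /d/ (voiced) → [d]
/ʃ/ before /v/ (voiced) → [ʒ]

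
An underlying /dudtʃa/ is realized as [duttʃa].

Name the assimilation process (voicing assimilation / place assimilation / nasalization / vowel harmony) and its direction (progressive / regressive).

/d/→[t].
Each target copies a feature from the following segment, so the direction is regressive.

voicing assimilation, regressive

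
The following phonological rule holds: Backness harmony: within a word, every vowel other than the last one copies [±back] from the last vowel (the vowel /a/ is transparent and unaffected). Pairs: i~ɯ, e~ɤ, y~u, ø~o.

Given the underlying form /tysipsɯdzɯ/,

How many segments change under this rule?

/y/ harmonizes with /ɯ/ ([+back]) → [u]
/i/ harmonizes with /ɯ/ ([+back]) → [ɯ]
2 segments change.

2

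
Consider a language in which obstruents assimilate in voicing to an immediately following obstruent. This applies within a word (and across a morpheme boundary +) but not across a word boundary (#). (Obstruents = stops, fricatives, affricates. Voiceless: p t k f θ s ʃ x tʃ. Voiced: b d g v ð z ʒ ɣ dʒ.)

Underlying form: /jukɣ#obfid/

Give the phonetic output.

/k/ before /ɣ/ (voiced) → [g]
/b/ before /f/ (voiceless) → [p]

[jugɣ#opfid]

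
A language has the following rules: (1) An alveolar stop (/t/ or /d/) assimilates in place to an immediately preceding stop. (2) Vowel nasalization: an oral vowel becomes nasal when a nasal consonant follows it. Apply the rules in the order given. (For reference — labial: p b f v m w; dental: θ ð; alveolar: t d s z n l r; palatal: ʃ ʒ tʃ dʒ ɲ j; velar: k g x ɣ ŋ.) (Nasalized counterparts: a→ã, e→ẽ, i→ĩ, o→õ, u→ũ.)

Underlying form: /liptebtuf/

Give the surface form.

[lippebpuf]

Rule 1: /t/ after /p/ (labial) → [p]
Rule 1: /t/ after /b/ (labial) → [p]
After rule 1: lippebpuf
Rule 2: no segment meets the rule's conditions; no change.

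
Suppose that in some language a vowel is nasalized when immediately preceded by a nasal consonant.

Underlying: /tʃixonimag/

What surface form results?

[tʃixonĩmãg]

/i/ after nasal /n/ → [ĩ]
/a/ after nasal /m/ → [ã]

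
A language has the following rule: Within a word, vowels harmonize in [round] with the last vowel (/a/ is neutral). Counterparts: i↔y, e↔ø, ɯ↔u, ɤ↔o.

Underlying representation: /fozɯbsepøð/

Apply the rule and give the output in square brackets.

[fozubsøpøð]

/ɯ/ harmonizes with /ø/ ([+round]) → [u]
/e/ harmonizes with /ø/ ([+round]) → [ø]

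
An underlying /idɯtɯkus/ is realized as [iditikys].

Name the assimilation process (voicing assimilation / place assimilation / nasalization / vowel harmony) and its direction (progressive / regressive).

vowel harmony, progressive

/ɯ/→[i] /ɯ/→[i] /u/→[y].
Vowels agree with the first vowel, so the harmony is progressive.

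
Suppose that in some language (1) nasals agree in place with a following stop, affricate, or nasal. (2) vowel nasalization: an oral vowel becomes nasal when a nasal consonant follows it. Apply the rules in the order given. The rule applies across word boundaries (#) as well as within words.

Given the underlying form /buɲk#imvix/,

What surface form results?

Rule 1: /ɲ/ before /k/ (velar) → [ŋ]
After rule 1: buŋk#imvix
Rule 2: /u/ before nasal /ŋ/ → [ũ]
Rule 2: /i/ before nasal /m/ → [ĩ]

[bũŋk#ĩmvix]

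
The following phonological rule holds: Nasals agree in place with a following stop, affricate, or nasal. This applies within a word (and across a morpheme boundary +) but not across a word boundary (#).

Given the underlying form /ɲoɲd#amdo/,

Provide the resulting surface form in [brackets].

[ɲond#ando]

/ɲ/ before /d/ (alveolar) → [n]
/m/ before /d/ (alveolar) → [n]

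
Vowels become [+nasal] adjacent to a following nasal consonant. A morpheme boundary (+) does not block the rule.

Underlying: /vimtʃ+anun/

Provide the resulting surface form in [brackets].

[vĩmtʃ+ãnũn]

/i/ before nasal /m/ → [ĩ]
/a/ before nasal /n/ → [ã]
/u/ before nasal /n/ → [ũ]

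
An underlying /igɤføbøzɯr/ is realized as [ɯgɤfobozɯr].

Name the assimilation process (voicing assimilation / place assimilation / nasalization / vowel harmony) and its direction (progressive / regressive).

vowel harmony, regressive

/i/→[ɯ] /ø/→[o] /ø/→[o].
Vowels agree with the last vowel, so the harmony is regressive.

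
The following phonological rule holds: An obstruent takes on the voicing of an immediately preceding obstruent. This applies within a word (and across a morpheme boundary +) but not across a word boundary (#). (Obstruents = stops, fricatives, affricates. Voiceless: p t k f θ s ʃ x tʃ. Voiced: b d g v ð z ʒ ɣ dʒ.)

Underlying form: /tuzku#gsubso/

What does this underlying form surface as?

/k/ after /z/ (voiced) → [g]
/s/ after /g/ (voiced) → [z]
/s/ after /b/ (voiced) → [z]

[tuzgu#gzubzo]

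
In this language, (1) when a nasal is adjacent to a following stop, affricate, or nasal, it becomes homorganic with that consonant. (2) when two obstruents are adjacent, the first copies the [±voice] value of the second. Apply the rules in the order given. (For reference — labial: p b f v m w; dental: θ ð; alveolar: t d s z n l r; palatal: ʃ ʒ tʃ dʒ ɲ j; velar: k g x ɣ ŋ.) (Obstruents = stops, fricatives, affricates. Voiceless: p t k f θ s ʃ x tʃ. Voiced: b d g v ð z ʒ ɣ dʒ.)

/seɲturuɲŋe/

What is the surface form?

[senturuŋŋe]

Rule 1: /ɲ/ before /t/ (alveolar) → [n]
Rule 1: /ɲ/ before /ŋ/ (velar) → [ŋ]
After rule 1: senturuŋŋe
Rule 2: no segment meets the rule's conditions; no change.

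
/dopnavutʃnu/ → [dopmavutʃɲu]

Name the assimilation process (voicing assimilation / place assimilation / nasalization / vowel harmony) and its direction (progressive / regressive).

place assimilation, progressive

/n/→[m] /n/→[ɲ].
Each target copies a feature from the preceding segment, so the direction is progressive.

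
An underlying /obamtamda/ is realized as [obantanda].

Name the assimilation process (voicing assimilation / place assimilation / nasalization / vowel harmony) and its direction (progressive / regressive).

place assimilation, regressive

/m/→[n] /m/→[n].
Each target copies a feature from the following segment, so the direction is regressive.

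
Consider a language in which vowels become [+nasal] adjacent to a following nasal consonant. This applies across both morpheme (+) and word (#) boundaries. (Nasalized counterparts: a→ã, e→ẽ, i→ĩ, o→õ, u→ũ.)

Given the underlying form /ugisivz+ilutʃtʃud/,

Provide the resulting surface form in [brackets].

no segment meets the rule's conditions; no change.

[ugisivz+ilutʃtʃud]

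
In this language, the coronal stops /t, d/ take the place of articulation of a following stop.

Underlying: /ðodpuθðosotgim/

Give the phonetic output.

/d/ before /p/ (labial) → [b]
/t/ before /g/ (velar) → [k]

[ðobpuθðosokgim]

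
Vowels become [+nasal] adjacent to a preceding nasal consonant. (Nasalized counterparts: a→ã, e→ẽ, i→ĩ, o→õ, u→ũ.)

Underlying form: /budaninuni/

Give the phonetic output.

/i/ after nasal /n/ → [ĩ]
/u/ after nasal /n/ → [ũ]
/i/ after nasal /n/ → [ĩ]

[budanĩnũnĩ]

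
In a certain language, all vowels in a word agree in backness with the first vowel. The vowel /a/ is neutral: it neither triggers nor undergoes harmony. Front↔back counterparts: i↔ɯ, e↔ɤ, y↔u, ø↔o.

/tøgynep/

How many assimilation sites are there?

No segment meets the rule's conditions.

0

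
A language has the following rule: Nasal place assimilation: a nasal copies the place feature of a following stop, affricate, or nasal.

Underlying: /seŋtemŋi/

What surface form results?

/ŋ/ before /t/ (alveolar) → [n]
/m/ before /ŋ/ (velar) → [ŋ]

[senteŋŋi]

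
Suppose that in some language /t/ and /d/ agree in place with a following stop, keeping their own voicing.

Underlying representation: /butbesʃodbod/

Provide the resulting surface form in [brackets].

/t/ before /b/ (labial) → [p]
/d/ before /b/ (labial) → [b]

[bupbesʃobbod]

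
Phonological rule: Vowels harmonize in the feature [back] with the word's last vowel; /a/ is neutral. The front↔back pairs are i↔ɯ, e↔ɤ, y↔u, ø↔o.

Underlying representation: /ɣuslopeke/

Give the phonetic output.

/u/ harmonizes with /e/ ([-back]) → [y]
/o/ harmonizes with /e/ ([-back]) → [ø]

[ɣysløpeke]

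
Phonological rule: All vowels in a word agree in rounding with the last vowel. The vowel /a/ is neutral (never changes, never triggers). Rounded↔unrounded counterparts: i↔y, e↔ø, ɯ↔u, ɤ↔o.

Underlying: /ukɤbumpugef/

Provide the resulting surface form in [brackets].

[ɯkɤbɯmpɯgef]

/u/ harmonizes with /e/ ([-round]) → [ɯ]
/u/ harmonizes with /e/ ([-round]) → [ɯ]
/u/ harmonizes with /e/ ([-round]) → [ɯ]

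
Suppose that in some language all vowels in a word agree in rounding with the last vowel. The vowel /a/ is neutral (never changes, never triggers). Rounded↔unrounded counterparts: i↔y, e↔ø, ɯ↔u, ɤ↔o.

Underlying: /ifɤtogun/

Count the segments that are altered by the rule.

2

/i/ harmonizes with /u/ ([+round]) → [y]
/ɤ/ harmonizes with /u/ ([+round]) → [o]
2 segments change.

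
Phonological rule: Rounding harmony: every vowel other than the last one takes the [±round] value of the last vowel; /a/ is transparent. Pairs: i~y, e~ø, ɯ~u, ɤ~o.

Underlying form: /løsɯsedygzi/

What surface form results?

[lesɯsedigzi]

/ø/ harmonizes with /i/ ([-round]) → [e]
/y/ harmonizes with /i/ ([-round]) → [i]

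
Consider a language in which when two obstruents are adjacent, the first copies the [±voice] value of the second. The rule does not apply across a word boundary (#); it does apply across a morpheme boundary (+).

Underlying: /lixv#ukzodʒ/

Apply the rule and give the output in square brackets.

[liɣv#ugzodʒ]

/x/ before /v/ (voiced) → [ɣ]
/k/ before /z/ (voiced) → [g]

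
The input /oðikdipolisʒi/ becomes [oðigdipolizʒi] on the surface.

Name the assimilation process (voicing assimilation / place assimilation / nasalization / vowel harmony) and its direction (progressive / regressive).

/k/→[g] /s/→[z].
Each target copies a feature from the following segment, so the direction is regressive.

voicing assimilation, regressive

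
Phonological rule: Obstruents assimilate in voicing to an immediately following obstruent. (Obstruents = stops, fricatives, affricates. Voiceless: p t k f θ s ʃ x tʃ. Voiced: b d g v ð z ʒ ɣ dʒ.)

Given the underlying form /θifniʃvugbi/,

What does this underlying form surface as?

/ʃ/ before /v/ (voiced) → [ʒ]

[θifniʒvugbi]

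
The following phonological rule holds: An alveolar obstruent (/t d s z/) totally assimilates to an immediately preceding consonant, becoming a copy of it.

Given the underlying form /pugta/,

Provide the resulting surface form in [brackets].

[pugga]

/t/ after /g/ → [g] (total assimilation)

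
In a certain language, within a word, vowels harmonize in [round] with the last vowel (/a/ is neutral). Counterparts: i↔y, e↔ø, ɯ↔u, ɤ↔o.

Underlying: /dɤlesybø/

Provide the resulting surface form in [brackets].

/ɤ/ harmonizes with /ø/ ([+round]) → [o]
/e/ harmonizes with /ø/ ([+round]) → [ø]

[doløsybø]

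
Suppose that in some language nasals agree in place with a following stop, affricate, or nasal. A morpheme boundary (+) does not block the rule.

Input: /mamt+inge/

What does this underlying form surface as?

[mant+iŋge]

/m/ before /t/ (alveolar) → [n]
/n/ before /g/ (velar) → [ŋ]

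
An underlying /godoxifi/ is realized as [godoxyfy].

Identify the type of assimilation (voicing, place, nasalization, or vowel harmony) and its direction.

/i/→[y] /i/→[y].
Vowels agree with the first vowel, so the harmony is progressive.

vowel harmony, progressive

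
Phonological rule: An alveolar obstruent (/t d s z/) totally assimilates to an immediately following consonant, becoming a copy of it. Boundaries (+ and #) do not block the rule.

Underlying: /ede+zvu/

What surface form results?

[ede+vvu]

/z/ before /v/ → [v] (total assimilation)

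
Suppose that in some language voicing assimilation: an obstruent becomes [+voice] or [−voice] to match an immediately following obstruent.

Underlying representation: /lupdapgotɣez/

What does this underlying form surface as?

/p/ before /d/ (voiced) → [b]
/p/ before /g/ (voiced) → [b]
/t/ before /ɣ/ (voiced) → [d]

[lubdabgodɣez]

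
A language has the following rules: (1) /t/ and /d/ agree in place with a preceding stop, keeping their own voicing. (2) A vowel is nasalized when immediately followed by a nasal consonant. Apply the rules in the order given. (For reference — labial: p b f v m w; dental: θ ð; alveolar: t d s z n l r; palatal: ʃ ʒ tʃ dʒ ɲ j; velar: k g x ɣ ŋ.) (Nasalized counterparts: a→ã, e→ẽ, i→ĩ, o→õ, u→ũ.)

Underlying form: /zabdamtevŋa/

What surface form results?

Rule 1: /d/ after /b/ (labial) → [b]
After rule 1: zabbamtevŋa
Rule 2: /a/ before nasal /m/ → [ã]

[zabbãmtevŋa]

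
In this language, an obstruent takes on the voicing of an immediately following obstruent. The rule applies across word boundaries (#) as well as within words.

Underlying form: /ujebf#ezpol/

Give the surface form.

[ujepf#espol]

/b/ before /f/ (voiceless) → [p]
/z/ before /p/ (voiceless) → [s]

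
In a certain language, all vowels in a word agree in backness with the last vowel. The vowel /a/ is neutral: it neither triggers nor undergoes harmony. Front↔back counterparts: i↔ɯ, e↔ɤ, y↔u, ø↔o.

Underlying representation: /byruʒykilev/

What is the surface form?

/u/ harmonizes with /e/ ([-back]) → [y]

[byryʒykilev]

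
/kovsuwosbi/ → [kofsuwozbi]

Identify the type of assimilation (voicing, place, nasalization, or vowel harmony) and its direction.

/v/→[f] /s/→[z].
Each target copies a feature from the following segment, so the direction is regressive.

voicing assimilation, regressive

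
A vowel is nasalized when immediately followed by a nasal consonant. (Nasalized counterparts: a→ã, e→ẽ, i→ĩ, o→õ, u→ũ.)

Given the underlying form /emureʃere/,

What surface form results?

[ẽmureʃere]

/e/ before nasal /m/ → [ẽ]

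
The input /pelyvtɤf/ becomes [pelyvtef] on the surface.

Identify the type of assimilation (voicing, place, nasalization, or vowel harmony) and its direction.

/ɤ/→[e].
Vowels agree with the first vowel, so the harmony is progressive.

vowel harmony, progressive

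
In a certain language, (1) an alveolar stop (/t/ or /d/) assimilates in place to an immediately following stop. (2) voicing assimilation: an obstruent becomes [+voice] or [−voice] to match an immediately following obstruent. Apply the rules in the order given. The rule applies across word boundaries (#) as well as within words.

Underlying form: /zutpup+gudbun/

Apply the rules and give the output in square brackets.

Rule 1: /t/ before /p/ (labial) → [p]
Rule 1: /d/ before /b/ (labial) → [b]
After rule 1: zuppup+gubbun
Rule 2: /p/ before /g/ (voiced) → [b]

[zuppub+gubbun]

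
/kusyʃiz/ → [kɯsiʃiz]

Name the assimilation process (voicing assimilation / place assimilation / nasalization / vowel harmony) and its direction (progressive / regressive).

/u/→[ɯ] /y/→[i].
Vowels agree with the last vowel, so the harmony is regressive.

vowel harmony, regressive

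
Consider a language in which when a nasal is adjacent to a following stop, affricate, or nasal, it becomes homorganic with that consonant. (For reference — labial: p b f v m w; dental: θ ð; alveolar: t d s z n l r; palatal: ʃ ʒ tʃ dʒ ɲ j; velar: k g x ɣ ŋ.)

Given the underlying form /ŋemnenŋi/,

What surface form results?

[ŋenneŋŋi]

/m/ before /n/ (alveolar) → [n]
/n/ before /ŋ/ (velar) → [ŋ]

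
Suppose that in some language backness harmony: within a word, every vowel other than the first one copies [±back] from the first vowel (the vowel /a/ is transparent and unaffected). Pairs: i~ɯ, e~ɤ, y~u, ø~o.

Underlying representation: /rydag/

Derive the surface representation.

no segment meets the rule's conditions; no change.

[rydag]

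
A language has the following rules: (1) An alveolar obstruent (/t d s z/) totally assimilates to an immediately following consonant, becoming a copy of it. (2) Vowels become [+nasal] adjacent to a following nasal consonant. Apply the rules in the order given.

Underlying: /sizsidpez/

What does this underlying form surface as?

Rule 1: /z/ before /s/ → [s] (total assimilation)
Rule 1: /d/ before /p/ → [p] (total assimilation)
After rule 1: sissippez
Rule 2: no segment meets the rule's conditions; no change.

[sissippez]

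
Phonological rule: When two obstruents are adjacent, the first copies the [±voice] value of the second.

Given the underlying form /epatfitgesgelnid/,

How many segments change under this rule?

/t/ before /g/ (voiced) → [d]
/s/ before /g/ (voiced) → [z]
2 segments change.

2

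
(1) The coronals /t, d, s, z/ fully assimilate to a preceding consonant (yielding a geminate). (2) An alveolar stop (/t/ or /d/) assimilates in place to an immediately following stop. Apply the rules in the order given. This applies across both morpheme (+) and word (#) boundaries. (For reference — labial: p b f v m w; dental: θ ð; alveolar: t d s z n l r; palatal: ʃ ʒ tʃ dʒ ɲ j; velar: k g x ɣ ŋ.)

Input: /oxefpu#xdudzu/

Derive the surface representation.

Rule 1: /d/ after /x/ → [x] (total assimilation)
Rule 1: /z/ after /d/ → [d] (total assimilation)
After rule 1: oxefpu#xxuddu
Rule 2: no segment meets the rule's conditions; no change.

[oxefpu#xxuddu]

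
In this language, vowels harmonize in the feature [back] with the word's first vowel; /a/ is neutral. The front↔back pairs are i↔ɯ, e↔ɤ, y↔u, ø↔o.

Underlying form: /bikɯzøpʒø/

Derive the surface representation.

/ɯ/ harmonizes with /i/ ([-back]) → [i]

[bikizøpʒø]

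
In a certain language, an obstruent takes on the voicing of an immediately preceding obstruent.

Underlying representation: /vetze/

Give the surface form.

[vetse]

/z/ after /t/ (voiceless) → [s]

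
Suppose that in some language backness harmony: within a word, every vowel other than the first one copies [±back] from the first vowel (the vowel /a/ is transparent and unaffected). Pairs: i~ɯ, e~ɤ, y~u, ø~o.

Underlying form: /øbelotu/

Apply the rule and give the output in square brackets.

[øbeløty]

/o/ harmonizes with /ø/ ([-back]) → [ø]
/u/ harmonizes with /ø/ ([-back]) → [y]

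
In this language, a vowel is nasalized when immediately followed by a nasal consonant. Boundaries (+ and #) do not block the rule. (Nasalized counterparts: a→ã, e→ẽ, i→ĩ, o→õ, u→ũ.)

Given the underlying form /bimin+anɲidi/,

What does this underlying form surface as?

[bĩmĩn+ãnɲidi]

/i/ before nasal /m/ → [ĩ]
/i/ before nasal /n/ → [ĩ]
/a/ before nasal /n/ → [ã]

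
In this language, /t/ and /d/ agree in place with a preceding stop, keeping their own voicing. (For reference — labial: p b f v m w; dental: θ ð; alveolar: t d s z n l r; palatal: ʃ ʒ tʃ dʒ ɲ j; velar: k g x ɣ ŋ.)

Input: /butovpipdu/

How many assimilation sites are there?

/d/ after /p/ (labial) → [b]
1 segment changes.

1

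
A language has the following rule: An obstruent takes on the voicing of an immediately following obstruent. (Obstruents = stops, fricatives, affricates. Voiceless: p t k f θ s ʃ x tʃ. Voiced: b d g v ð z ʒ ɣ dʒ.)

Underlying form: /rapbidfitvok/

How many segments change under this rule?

/p/ before /b/ (voiced) → [b]
/d/ before /f/ (voiceless) → [t]
/t/ before /v/ (voiced) → [d]
3 segments change.

3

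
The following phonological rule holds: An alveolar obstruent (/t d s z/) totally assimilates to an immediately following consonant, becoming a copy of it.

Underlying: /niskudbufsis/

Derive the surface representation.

/s/ before /k/ → [k] (total assimilation)
/d/ before /b/ → [b] (total assimilation)

[nikkubbufsis]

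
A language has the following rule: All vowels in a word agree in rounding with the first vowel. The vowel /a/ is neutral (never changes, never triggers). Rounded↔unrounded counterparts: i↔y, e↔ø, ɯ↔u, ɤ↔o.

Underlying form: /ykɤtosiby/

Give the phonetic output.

[ykotosyby]

/ɤ/ harmonizes with /y/ ([+round]) → [o]
/i/ harmonizes with /y/ ([+round]) → [y]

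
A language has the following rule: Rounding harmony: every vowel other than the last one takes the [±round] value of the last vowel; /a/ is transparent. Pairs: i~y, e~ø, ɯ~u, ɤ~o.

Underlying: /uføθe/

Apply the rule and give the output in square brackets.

/u/ harmonizes with /e/ ([-round]) → [ɯ]
/ø/ harmonizes with /e/ ([-round]) → [e]

[ɯfeθe]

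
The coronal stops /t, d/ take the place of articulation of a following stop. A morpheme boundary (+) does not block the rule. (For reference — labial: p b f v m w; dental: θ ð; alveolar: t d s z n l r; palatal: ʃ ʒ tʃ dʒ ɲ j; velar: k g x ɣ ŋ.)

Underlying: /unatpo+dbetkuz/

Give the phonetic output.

[unappo+bbekkuz]

/t/ before /p/ (labial) → [p]
/d/ before /b/ (labial) → [b]
/t/ before /k/ (velar) → [k]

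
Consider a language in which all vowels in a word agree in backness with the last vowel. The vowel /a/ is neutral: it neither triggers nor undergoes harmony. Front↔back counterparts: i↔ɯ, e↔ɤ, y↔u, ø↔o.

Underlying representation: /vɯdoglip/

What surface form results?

[vidøglip]

/ɯ/ harmonizes with /i/ ([-back]) → [i]
/o/ harmonizes with /i/ ([-back]) → [ø]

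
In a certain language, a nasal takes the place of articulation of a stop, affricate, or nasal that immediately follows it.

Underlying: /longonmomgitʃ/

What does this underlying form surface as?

/n/ before /g/ (velar) → [ŋ]
/n/ before /m/ (labial) → [m]
/m/ before /g/ (velar) → [ŋ]

[loŋgommoŋgitʃ]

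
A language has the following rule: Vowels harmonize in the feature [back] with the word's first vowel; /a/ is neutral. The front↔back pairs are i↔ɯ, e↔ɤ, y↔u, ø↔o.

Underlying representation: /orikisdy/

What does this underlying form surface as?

[orɯkɯsdu]

/i/ harmonizes with /o/ ([+back]) → [ɯ]
/i/ harmonizes with /o/ ([+back]) → [ɯ]
/y/ harmonizes with /o/ ([+back]) → [u]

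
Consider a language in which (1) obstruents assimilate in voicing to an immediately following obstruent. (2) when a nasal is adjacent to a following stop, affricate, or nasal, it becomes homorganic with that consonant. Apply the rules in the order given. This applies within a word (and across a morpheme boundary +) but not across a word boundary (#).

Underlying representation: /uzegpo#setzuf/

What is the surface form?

[uzekpo#sedzuf]

Rule 1: /g/ before /p/ (voiceless) → [k]
Rule 1: /t/ before /z/ (voiced) → [d]
After rule 1: uzekpo#sedzuf
Rule 2: no segment meets the rule's conditions; no change.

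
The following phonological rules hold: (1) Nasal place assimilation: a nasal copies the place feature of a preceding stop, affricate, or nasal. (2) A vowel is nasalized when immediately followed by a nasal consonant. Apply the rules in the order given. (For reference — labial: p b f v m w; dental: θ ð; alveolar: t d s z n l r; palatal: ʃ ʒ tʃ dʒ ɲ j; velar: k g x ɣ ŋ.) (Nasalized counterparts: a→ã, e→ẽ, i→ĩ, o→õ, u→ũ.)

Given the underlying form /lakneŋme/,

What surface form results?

[lakŋẽŋŋe]

Rule 1: /n/ after /k/ (velar) → [ŋ]
Rule 1: /m/ after /ŋ/ (velar) → [ŋ]
After rule 1: lakŋeŋŋe
Rule 2: /e/ before nasal /ŋ/ → [ẽ]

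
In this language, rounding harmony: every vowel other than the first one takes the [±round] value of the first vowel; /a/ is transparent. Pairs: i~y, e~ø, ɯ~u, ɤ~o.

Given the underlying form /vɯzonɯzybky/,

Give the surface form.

/o/ harmonizes with /ɯ/ ([-round]) → [ɤ]
/y/ harmonizes with /ɯ/ ([-round]) → [i]
/y/ harmonizes with /ɯ/ ([-round]) → [i]

[vɯzɤnɯzibki]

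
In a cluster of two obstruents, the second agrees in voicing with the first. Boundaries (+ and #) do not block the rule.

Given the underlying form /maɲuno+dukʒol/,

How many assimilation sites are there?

1

/ʒ/ after /k/ (voiceless) → [ʃ]
1 segment changes.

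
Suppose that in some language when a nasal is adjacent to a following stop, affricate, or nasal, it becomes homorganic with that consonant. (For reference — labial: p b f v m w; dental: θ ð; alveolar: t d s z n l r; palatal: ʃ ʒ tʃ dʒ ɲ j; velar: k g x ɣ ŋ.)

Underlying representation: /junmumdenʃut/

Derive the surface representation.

[jummundenʃut]

/n/ before /m/ (labial) → [m]
/m/ before /d/ (alveolar) → [n]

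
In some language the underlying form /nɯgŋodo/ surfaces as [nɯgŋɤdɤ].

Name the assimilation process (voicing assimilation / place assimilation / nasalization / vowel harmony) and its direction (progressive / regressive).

/o/→[ɤ] /o/→[ɤ].
Vowels agree with the first vowel, so the harmony is progressive.

vowel harmony, progressive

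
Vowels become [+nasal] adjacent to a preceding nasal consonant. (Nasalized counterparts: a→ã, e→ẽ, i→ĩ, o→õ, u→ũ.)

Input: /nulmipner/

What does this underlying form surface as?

/u/ after nasal /n/ → [ũ]
/i/ after nasal /m/ → [ĩ]
/e/ after nasal /n/ → [ẽ]

[nũlmĩpnẽr]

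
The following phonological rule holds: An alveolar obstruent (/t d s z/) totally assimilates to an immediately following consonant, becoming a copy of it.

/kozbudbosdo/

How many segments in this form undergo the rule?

/z/ before /b/ → [b] (total assimilation)
/d/ before /b/ → [b] (total assimilation)
/s/ before /d/ → [d] (total assimilation)
3 segments change.

3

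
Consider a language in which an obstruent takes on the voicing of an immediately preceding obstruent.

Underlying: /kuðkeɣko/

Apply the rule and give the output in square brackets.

[kuðgeɣgo]

/k/ after /ð/ (voiced) → [g]
/k/ after /ɣ/ (voiced) → [g]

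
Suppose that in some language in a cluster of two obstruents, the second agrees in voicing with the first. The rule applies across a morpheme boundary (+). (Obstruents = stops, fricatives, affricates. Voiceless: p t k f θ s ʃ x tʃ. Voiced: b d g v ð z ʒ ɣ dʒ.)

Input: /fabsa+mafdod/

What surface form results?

[fabza+maftod]

/s/ after /b/ (voiced) → [z]
/d/ after /f/ (voiceless) → [t]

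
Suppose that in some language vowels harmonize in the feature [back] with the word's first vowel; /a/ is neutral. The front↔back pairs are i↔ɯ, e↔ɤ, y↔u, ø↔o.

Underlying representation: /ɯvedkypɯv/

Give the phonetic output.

[ɯvɤdkupɯv]

/e/ harmonizes with /ɯ/ ([+back]) → [ɤ]
/y/ harmonizes with /ɯ/ ([+back]) → [u]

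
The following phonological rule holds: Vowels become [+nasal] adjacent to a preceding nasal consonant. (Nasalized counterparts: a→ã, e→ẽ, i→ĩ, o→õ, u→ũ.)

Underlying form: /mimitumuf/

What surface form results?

/i/ after nasal /m/ → [ĩ]
/i/ after nasal /m/ → [ĩ]
/u/ after nasal /m/ → [ũ]

[mĩmĩtumũf]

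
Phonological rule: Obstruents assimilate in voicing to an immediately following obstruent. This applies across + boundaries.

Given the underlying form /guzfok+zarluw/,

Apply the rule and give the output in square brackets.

[gusfog+zarluw]

/z/ before /f/ (voiceless) → [s]
/k/ before /z/ (voiced) → [g]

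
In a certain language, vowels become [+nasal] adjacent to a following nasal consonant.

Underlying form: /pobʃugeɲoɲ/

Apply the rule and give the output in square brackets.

/e/ before nasal /ɲ/ → [ẽ]
/o/ before nasal /ɲ/ → [õ]

[pobʃugẽɲõɲ]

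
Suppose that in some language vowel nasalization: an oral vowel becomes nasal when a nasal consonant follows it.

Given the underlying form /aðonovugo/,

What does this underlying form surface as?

[aðõnovugo]

/o/ before nasal /n/ → [õ]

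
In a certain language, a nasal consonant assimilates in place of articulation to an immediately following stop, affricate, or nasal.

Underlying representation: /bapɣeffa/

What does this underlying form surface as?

no segment meets the rule's conditions; no change.

[bapɣeffa]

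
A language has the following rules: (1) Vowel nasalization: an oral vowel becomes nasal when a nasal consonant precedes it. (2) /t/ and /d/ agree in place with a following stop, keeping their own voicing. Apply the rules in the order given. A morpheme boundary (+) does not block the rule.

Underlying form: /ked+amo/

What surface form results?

Rule 1: /o/ after nasal /m/ → [õ]
After rule 1: ked+amõ
Rule 2: no segment meets the rule's conditions; no change.

[ked+amõ]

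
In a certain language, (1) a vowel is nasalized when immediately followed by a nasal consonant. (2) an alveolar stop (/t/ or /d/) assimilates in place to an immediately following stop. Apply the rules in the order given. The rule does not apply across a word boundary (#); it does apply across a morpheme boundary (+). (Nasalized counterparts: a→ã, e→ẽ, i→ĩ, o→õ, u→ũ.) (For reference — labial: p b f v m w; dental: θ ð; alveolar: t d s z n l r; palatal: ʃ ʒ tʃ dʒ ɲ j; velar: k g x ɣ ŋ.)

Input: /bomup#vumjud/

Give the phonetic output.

[bõmup#vũmjud]

Rule 1: /o/ before nasal /m/ → [õ]
Rule 1: /u/ before nasal /m/ → [ũ]
After rule 1: bõmup#vũmjud
Rule 2: no segment meets the rule's conditions; no change.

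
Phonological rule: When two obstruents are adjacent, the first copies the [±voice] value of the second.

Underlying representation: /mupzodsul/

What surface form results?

/p/ before /z/ (voiced) → [b]
/d/ before /s/ (voiceless) → [t]

[mubzotsul]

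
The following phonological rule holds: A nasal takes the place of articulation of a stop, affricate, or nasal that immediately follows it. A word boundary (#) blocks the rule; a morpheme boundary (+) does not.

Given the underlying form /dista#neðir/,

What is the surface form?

[dista#neðir]

no segment meets the rule's conditions; no change.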